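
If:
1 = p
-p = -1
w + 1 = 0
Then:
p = 1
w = -1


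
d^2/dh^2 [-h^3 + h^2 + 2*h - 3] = 2 - 6*h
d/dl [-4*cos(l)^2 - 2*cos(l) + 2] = 2*(4*cos(l) + 1)*sin(l)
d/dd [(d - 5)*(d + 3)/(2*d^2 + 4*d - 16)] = (2*d^2 + 7*d + 23)/(d^4 + 4*d^3 - 12*d^2 - 32*d + 64)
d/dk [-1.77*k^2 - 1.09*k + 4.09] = -3.54*k - 1.09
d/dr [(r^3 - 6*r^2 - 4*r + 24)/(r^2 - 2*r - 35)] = (r^4 - 4*r^3 - 89*r^2 + 372*r + 188)/(r^4 - 4*r^3 - 66*r^2 + 140*r + 1225)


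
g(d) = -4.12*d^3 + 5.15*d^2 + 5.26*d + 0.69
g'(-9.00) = -1088.60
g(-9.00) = 3373.98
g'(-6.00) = -501.50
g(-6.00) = 1044.45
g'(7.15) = -552.97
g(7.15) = -1204.39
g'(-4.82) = -331.54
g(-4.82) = 556.34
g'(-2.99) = -136.04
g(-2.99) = 141.14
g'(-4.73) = -319.99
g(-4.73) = 527.02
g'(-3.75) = -207.18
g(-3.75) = 270.65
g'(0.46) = 7.38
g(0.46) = 3.80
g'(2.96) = -72.55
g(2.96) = -45.47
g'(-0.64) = -6.39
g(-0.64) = 0.51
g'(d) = -12.36*d^2 + 10.3*d + 5.26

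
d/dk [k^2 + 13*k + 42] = 2*k + 13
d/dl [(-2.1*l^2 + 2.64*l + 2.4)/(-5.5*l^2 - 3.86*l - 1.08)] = (22.626*l^2 + 30.936*l + 6.4128)/(30.25*l^4 + 42.46*l^3 + 26.7796*l^2 + 8.3376*l + 1.1664)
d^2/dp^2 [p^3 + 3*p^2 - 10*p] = 6*p + 6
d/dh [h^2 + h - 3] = 2*h + 1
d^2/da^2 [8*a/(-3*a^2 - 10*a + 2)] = 16*(-4*a*(3*a + 5)^2 + (9*a + 10)*(3*a^2 + 10*a - 2))/(3*a^2 + 10*a - 2)^3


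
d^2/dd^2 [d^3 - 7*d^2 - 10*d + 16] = 6*d - 14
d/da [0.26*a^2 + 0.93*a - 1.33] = 0.52*a + 0.93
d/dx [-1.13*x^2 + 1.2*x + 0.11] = 1.2 - 2.26*x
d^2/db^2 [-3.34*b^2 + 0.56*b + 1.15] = -6.68000000000000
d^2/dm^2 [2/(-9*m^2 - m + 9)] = 4*(81*m^2 + 9*m - (18*m + 1)^2 - 81)/(9*m^2 + m - 9)^3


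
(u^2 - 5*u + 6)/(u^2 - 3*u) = (u - 2)/u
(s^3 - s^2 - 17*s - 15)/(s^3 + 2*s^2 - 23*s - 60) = (s + 1)/(s + 4)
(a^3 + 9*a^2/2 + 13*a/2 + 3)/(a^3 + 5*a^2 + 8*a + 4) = (a + 3/2)/(a + 2)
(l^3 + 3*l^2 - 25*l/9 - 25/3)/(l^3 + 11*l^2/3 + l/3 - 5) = (l - 5/3)/(l - 1)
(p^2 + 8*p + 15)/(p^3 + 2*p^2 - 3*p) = (p + 5)/(p*(p - 1))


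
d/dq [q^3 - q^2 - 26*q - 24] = 3*q^2 - 2*q - 26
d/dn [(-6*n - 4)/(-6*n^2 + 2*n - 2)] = (9*n^2 - 3*n - (3*n + 2)*(6*n - 1) + 3)/(3*n^2 - n + 1)^2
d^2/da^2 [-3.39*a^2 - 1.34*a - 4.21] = -6.78000000000000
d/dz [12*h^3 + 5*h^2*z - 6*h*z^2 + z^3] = 5*h^2 - 12*h*z + 3*z^2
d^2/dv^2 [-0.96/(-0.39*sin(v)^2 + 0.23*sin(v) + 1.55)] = (0.584064*sin(v)^4 - 0.258336*sin(v)^3 + 1.495968*sin(v)^2 + 0.174432*sin(v) - 1.262208)/(-0.39*sin(v)^2 + 0.23*sin(v) + 1.55)^3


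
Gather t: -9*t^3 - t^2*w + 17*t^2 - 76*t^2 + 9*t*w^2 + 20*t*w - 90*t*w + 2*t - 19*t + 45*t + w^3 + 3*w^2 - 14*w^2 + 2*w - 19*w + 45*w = -9*t^3 + t^2*(-w - 59) + t*(9*w^2 - 70*w + 28) + w^3 - 11*w^2 + 28*w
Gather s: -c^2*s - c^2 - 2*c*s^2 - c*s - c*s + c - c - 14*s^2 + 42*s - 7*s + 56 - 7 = -c^2 + s^2*(-2*c - 14) + s*(-c^2 - 2*c + 35) + 49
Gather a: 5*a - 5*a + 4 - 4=0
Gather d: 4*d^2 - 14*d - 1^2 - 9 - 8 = 4*d^2 - 14*d - 18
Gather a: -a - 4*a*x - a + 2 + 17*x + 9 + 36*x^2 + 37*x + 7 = a*(-4*x - 2) + 36*x^2 + 54*x + 18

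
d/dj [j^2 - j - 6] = 2*j - 1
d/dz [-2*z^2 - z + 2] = -4*z - 1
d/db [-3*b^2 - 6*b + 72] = -6*b - 6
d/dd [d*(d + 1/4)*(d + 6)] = 3*d^2 + 25*d/2 + 3/2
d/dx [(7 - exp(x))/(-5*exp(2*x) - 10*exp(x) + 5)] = (-2*(exp(x) - 7)*(exp(x) + 1) + exp(2*x) + 2*exp(x) - 1)*exp(x)/(5*(exp(2*x) + 2*exp(x) - 1)^2)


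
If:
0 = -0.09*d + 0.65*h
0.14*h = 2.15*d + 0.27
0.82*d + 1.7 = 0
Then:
No Solution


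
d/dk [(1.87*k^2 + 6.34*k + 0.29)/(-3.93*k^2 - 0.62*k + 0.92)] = (23.7568*k^2 + 5.7202*k + 6.0126)/(15.4449*k^4 + 4.8732*k^3 - 6.8468*k^2 - 1.1408*k + 0.8464)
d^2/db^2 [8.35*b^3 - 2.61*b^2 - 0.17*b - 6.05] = 50.1*b - 5.22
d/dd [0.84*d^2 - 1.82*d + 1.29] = 1.68*d - 1.82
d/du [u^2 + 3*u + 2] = 2*u + 3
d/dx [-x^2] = -2*x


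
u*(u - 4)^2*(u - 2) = u^4 - 10*u^3 + 32*u^2 - 32*u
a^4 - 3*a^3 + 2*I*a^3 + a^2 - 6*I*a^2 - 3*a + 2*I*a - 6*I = (a - 3)*(a - I)*(a + I)*(a + 2*I)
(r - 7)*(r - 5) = r^2 - 12*r + 35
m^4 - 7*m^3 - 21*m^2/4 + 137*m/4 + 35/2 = (m - 7)*(m - 5/2)*(m + 1/2)*(m + 2)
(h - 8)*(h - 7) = h^2 - 15*h + 56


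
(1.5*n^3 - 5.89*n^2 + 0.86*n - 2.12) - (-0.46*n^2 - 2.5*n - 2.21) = 1.5*n^3 - 5.43*n^2 + 3.36*n + 0.0899999999999999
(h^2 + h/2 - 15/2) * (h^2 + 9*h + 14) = h^4 + 19*h^3/2 + 11*h^2 - 121*h/2 - 105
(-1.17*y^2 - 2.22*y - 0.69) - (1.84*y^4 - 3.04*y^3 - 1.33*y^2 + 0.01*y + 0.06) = -1.84*y^4 + 3.04*y^3 + 0.16*y^2 - 2.23*y - 0.75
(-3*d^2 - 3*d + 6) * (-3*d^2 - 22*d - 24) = 9*d^4 + 75*d^3 + 120*d^2 - 60*d - 144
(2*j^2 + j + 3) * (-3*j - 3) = -6*j^3 - 9*j^2 - 12*j - 9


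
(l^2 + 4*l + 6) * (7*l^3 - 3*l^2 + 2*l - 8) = 7*l^5 + 25*l^4 + 32*l^3 - 18*l^2 - 20*l - 48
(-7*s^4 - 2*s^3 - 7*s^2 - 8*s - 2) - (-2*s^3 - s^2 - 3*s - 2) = -7*s^4 - 6*s^2 - 5*s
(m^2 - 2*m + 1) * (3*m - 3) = 3*m^3 - 9*m^2 + 9*m - 3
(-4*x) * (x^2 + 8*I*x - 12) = -4*x^3 - 32*I*x^2 + 48*x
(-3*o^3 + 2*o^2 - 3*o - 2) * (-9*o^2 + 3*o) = 27*o^5 - 27*o^4 + 33*o^3 + 9*o^2 - 6*o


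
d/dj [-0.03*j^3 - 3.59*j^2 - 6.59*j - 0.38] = -0.09*j^2 - 7.18*j - 6.59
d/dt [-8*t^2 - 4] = -16*t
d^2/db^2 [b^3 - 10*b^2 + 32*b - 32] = 6*b - 20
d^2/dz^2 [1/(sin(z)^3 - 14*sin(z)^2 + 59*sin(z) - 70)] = (-9*sin(z)^6 + 154*sin(z)^5 - 890*sin(z)^4 + 1624*sin(z)^3 + 1969*sin(z)^2 - 8666*sin(z) + 5002)/(sin(z)^3 - 14*sin(z)^2 + 59*sin(z) - 70)^3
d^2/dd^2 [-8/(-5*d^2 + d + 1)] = 16*(25*d^2 - 5*d - (10*d - 1)^2 - 5)/(-5*d^2 + d + 1)^3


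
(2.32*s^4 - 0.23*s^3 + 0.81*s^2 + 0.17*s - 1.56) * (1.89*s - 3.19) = 4.3848*s^5 - 7.8355*s^4 + 2.2646*s^3 - 2.2626*s^2 - 3.4907*s + 4.9764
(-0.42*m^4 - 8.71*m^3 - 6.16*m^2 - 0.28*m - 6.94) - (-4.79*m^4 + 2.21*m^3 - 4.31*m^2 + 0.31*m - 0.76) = 4.37*m^4 - 10.92*m^3 - 1.85*m^2 - 0.59*m - 6.18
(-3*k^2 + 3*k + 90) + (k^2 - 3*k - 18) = 72 - 2*k^2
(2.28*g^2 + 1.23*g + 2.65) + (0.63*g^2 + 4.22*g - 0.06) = 2.91*g^2 + 5.45*g + 2.59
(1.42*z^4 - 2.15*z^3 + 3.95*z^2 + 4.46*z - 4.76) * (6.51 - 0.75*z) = -1.065*z^5 + 10.8567*z^4 - 16.959*z^3 + 22.3695*z^2 + 32.6046*z - 30.9876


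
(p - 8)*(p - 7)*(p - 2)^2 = p^4 - 19*p^3 + 120*p^2 - 284*p + 224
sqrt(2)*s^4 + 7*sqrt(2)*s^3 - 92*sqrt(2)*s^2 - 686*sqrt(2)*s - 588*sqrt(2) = (s + 6)*(s - 7*sqrt(2))*(s + 7*sqrt(2))*(sqrt(2)*s + sqrt(2))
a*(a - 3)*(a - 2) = a^3 - 5*a^2 + 6*a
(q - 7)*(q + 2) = q^2 - 5*q - 14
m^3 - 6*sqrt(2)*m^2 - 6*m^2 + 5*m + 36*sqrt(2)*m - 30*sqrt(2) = (m - 5)*(m - 1)*(m - 6*sqrt(2))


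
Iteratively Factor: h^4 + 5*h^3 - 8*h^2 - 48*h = (h + 4)*(h^3 + h^2 - 12*h) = (h - 3)*(h + 4)*(h^2 + 4*h) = (h - 3)*(h + 4)^2*(h)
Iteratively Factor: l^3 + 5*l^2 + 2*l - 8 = (l - 1)*(l^2 + 6*l + 8) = (l - 1)*(l + 4)*(l + 2)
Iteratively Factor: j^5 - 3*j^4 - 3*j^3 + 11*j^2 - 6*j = (j - 3)*(j^4 - 3*j^2 + 2*j) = (j - 3)*(j - 1)*(j^3 + j^2 - 2*j) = j*(j - 3)*(j - 1)*(j^2 + j - 2) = j*(j - 3)*(j - 1)^2*(j + 2)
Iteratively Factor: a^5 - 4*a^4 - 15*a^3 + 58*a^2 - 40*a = (a - 2)*(a^4 - 2*a^3 - 19*a^2 + 20*a) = (a - 5)*(a - 2)*(a^3 + 3*a^2 - 4*a) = (a - 5)*(a - 2)*(a - 1)*(a^2 + 4*a) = (a - 5)*(a - 2)*(a - 1)*(a + 4)*(a)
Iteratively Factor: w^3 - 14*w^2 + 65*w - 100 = (w - 5)*(w^2 - 9*w + 20) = (w - 5)*(w - 4)*(w - 5)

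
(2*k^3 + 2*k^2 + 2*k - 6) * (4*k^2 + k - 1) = 8*k^5 + 10*k^4 + 8*k^3 - 24*k^2 - 8*k + 6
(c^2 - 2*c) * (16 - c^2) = -c^4 + 2*c^3 + 16*c^2 - 32*c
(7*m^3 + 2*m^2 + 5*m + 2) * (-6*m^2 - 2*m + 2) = -42*m^5 - 26*m^4 - 20*m^3 - 18*m^2 + 6*m + 4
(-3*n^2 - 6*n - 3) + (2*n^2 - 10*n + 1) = -n^2 - 16*n - 2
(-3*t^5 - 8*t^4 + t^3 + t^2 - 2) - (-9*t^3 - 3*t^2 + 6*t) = -3*t^5 - 8*t^4 + 10*t^3 + 4*t^2 - 6*t - 2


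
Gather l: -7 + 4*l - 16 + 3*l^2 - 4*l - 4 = 3*l^2 - 27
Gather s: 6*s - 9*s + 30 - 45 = -3*s - 15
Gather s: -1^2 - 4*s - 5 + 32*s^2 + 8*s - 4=32*s^2 + 4*s - 10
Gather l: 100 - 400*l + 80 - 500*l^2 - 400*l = -500*l^2 - 800*l + 180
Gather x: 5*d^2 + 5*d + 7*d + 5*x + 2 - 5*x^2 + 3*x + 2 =5*d^2 + 12*d - 5*x^2 + 8*x + 4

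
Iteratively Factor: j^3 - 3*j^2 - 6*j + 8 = (j + 2)*(j^2 - 5*j + 4) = (j - 4)*(j + 2)*(j - 1)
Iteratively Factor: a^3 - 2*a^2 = (a)*(a^2 - 2*a) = a^2*(a - 2)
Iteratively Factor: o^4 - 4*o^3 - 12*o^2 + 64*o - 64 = (o - 2)*(o^3 - 2*o^2 - 16*o + 32) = (o - 2)*(o + 4)*(o^2 - 6*o + 8) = (o - 4)*(o - 2)*(o + 4)*(o - 2)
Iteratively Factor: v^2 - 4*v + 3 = (v - 1)*(v - 3)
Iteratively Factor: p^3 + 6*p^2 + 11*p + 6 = (p + 2)*(p^2 + 4*p + 3) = (p + 2)*(p + 3)*(p + 1)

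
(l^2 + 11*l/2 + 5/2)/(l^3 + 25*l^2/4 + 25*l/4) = 2*(2*l + 1)/(l*(4*l + 5))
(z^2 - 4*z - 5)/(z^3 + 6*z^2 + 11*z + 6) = (z - 5)/(z^2 + 5*z + 6)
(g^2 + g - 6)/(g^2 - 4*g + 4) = (g + 3)/(g - 2)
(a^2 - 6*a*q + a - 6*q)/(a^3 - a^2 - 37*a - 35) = (a - 6*q)/(a^2 - 2*a - 35)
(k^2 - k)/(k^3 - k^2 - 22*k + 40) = k*(k - 1)/(k^3 - k^2 - 22*k + 40)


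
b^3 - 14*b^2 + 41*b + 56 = (b - 8)*(b - 7)*(b + 1)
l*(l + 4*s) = l^2 + 4*l*s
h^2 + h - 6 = (h - 2)*(h + 3)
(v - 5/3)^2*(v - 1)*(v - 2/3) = v^4 - 5*v^3 + 9*v^2 - 185*v/27 + 50/27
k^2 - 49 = (k - 7)*(k + 7)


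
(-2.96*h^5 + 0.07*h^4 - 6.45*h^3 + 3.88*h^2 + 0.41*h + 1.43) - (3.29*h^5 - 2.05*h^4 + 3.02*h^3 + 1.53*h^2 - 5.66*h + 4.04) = -6.25*h^5 + 2.12*h^4 - 9.47*h^3 + 2.35*h^2 + 6.07*h - 2.61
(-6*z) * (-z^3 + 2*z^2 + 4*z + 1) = 6*z^4 - 12*z^3 - 24*z^2 - 6*z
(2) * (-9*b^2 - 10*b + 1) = -18*b^2 - 20*b + 2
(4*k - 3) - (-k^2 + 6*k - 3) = k^2 - 2*k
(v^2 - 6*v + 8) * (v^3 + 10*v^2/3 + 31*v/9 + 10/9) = v^5 - 8*v^4/3 - 77*v^3/9 + 64*v^2/9 + 188*v/9 + 80/9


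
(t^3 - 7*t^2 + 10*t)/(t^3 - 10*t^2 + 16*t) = (t - 5)/(t - 8)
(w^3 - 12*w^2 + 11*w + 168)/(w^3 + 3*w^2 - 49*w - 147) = (w - 8)/(w + 7)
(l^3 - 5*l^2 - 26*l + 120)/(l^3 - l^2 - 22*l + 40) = (l - 6)/(l - 2)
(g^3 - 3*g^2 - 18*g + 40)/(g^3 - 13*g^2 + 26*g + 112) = (g^3 - 3*g^2 - 18*g + 40)/(g^3 - 13*g^2 + 26*g + 112)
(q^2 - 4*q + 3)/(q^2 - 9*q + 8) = (q - 3)/(q - 8)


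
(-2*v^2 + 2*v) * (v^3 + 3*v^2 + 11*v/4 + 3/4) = -2*v^5 - 4*v^4 + v^3/2 + 4*v^2 + 3*v/2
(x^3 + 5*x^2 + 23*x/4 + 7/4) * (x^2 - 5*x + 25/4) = x^5 - 13*x^3 + 17*x^2/4 + 435*x/16 + 175/16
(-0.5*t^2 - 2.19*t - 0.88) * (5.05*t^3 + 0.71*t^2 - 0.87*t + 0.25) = -2.525*t^5 - 11.4145*t^4 - 5.5639*t^3 + 1.1555*t^2 + 0.2181*t - 0.22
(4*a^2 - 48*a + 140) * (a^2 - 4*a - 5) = 4*a^4 - 64*a^3 + 312*a^2 - 320*a - 700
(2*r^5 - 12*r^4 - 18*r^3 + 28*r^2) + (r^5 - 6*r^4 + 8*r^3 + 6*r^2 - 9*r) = 3*r^5 - 18*r^4 - 10*r^3 + 34*r^2 - 9*r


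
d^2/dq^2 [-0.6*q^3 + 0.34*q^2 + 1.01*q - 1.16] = 0.68 - 3.6*q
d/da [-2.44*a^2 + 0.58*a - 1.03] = 0.58 - 4.88*a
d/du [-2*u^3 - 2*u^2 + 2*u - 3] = -6*u^2 - 4*u + 2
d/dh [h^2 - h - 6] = 2*h - 1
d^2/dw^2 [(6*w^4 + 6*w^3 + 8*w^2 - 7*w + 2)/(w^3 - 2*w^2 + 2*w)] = 2*(32*w^6 - 129*w^5 + 78*w^4 + 10*w^3 + 36*w^2 - 24*w + 8)/(w^3*(w^6 - 6*w^5 + 18*w^4 - 32*w^3 + 36*w^2 - 24*w + 8))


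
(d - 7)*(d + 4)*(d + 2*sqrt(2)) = d^3 - 3*d^2 + 2*sqrt(2)*d^2 - 28*d - 6*sqrt(2)*d - 56*sqrt(2)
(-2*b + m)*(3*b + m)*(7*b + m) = -42*b^3 + b^2*m + 8*b*m^2 + m^3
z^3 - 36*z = z*(z - 6)*(z + 6)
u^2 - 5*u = u*(u - 5)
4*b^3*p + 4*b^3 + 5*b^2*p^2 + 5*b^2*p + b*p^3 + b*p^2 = (b + p)*(4*b + p)*(b*p + b)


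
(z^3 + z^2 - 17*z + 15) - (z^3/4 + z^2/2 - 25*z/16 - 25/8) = 3*z^3/4 + z^2/2 - 247*z/16 + 145/8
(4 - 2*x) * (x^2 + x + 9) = -2*x^3 + 2*x^2 - 14*x + 36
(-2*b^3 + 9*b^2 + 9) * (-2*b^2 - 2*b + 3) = 4*b^5 - 14*b^4 - 24*b^3 + 9*b^2 - 18*b + 27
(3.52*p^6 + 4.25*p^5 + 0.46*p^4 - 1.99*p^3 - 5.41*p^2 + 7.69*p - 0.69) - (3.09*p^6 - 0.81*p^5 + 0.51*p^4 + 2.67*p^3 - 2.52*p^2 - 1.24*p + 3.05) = 0.43*p^6 + 5.06*p^5 - 0.05*p^4 - 4.66*p^3 - 2.89*p^2 + 8.93*p - 3.74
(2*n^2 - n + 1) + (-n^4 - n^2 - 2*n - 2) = -n^4 + n^2 - 3*n - 1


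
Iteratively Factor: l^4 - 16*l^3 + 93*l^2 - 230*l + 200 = (l - 4)*(l^3 - 12*l^2 + 45*l - 50) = (l - 5)*(l - 4)*(l^2 - 7*l + 10) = (l - 5)*(l - 4)*(l - 2)*(l - 5)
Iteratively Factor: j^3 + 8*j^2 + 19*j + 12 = (j + 1)*(j^2 + 7*j + 12) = (j + 1)*(j + 3)*(j + 4)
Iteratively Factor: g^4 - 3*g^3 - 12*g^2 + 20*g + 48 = (g + 2)*(g^3 - 5*g^2 - 2*g + 24) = (g - 4)*(g + 2)*(g^2 - g - 6) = (g - 4)*(g + 2)^2*(g - 3)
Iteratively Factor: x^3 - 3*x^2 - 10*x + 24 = (x - 4)*(x^2 + x - 6) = (x - 4)*(x + 3)*(x - 2)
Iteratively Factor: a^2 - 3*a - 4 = (a - 4)*(a + 1)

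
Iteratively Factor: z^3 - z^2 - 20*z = (z + 4)*(z^2 - 5*z) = (z - 5)*(z + 4)*(z)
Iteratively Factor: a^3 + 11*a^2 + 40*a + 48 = (a + 4)*(a^2 + 7*a + 12) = (a + 3)*(a + 4)*(a + 4)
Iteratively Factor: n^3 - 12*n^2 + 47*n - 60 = (n - 3)*(n^2 - 9*n + 20) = (n - 5)*(n - 3)*(n - 4)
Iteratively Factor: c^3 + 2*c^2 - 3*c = (c)*(c^2 + 2*c - 3) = c*(c - 1)*(c + 3)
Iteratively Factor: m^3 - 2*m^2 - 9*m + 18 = (m - 3)*(m^2 + m - 6) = (m - 3)*(m + 3)*(m - 2)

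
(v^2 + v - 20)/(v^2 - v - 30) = (v - 4)/(v - 6)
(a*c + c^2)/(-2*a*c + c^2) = (-a - c)/(2*a - c)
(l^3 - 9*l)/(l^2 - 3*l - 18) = l*(l - 3)/(l - 6)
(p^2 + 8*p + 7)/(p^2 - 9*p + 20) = (p^2 + 8*p + 7)/(p^2 - 9*p + 20)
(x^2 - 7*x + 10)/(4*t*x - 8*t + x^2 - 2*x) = (x - 5)/(4*t + x)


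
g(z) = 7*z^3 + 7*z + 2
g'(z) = 21*z^2 + 7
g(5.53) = 1224.50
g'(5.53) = 649.20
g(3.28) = 271.97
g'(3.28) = 232.93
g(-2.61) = -140.73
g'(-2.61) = 150.05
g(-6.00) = -1552.00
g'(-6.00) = 763.00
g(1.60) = 41.87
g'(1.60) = 60.76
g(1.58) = 40.67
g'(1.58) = 59.42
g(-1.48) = -31.05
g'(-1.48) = 53.00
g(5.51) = 1211.56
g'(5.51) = 644.56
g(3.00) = 212.00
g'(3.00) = 196.00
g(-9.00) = -5164.00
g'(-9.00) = 1708.00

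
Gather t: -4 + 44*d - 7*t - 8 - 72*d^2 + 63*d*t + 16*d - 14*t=-72*d^2 + 60*d + t*(63*d - 21) - 12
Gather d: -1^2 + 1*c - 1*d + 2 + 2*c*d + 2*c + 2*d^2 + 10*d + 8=3*c + 2*d^2 + d*(2*c + 9) + 9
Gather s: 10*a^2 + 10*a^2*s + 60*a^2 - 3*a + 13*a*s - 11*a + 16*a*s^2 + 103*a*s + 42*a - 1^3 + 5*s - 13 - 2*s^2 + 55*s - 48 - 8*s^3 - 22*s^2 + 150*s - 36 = 70*a^2 + 28*a - 8*s^3 + s^2*(16*a - 24) + s*(10*a^2 + 116*a + 210) - 98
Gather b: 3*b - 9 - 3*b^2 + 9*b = -3*b^2 + 12*b - 9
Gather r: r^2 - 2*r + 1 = r^2 - 2*r + 1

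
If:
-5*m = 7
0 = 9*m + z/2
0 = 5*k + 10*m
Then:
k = 14/5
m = -7/5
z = 126/5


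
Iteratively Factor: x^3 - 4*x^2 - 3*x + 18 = (x - 3)*(x^2 - x - 6) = (x - 3)^2*(x + 2)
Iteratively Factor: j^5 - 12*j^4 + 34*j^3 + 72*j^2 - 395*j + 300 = (j - 5)*(j^4 - 7*j^3 - j^2 + 67*j - 60) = (j - 5)*(j - 1)*(j^3 - 6*j^2 - 7*j + 60) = (j - 5)*(j - 4)*(j - 1)*(j^2 - 2*j - 15) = (j - 5)^2*(j - 4)*(j - 1)*(j + 3)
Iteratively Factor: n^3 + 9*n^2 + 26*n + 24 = (n + 2)*(n^2 + 7*n + 12) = (n + 2)*(n + 3)*(n + 4)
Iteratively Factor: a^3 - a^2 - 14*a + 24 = (a + 4)*(a^2 - 5*a + 6) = (a - 3)*(a + 4)*(a - 2)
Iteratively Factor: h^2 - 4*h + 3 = (h - 3)*(h - 1)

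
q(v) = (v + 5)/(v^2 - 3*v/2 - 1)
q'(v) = (3/2 - 2*v)*(v + 5)/(v^2 - 3*v/2 - 1)^2 + 1/(v^2 - 3*v/2 - 1)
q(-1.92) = 0.55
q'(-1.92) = 0.71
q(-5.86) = -0.02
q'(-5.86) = 0.02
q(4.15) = 0.92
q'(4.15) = -0.52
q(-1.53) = 0.95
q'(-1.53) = 1.47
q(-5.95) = -0.02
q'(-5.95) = 0.02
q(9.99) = 0.18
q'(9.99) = -0.03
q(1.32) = -5.11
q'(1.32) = -5.51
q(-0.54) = 43.90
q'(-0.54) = 1124.57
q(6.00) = 0.42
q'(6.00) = -0.13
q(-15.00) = -0.04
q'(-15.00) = 0.00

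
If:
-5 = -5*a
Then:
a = 1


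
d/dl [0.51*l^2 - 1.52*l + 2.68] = 1.02*l - 1.52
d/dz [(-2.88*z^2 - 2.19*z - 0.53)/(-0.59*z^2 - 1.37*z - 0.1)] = (2.6535*z^2 - 0.0493999999999999*z - 0.5071)/(0.3481*z^4 + 1.6166*z^3 + 1.9949*z^2 + 0.274*z + 0.01)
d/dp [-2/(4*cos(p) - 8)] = -sin(p)/(2*(cos(p) - 2)^2)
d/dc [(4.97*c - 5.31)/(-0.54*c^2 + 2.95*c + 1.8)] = (2.6838*c^2 - 5.7348*c + 24.6105)/(0.2916*c^4 - 3.186*c^3 + 6.7585*c^2 + 10.62*c + 3.24)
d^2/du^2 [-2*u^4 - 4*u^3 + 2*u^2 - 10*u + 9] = -24*u^2 - 24*u + 4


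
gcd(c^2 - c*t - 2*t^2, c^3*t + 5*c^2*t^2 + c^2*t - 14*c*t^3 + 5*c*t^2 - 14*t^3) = -c + 2*t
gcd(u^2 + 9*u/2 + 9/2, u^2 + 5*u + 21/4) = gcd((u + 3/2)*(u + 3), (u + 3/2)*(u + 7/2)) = u + 3/2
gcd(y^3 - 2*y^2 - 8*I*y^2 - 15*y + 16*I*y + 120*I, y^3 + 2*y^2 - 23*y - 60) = y^2 - 2*y - 15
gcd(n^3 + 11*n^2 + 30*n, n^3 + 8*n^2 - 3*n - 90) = n^2 + 11*n + 30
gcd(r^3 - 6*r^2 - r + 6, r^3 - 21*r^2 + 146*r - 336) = r - 6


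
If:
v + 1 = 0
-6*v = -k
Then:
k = -6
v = -1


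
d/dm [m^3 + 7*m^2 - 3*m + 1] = 3*m^2 + 14*m - 3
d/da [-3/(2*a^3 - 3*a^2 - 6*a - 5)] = 18*(a^2 - a - 1)/(-2*a^3 + 3*a^2 + 6*a + 5)^2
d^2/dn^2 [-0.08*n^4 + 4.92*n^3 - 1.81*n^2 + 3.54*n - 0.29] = -0.96*n^2 + 29.52*n - 3.62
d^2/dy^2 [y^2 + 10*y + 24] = 2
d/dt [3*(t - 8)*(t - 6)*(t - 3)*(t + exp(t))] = 3*t^3*exp(t) + 12*t^3 - 42*t^2*exp(t) - 153*t^2 + 168*t*exp(t) + 540*t - 162*exp(t) - 432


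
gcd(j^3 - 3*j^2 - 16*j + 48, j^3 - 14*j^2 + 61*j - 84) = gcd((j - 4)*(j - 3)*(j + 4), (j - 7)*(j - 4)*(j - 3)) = j^2 - 7*j + 12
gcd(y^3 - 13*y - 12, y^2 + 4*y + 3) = y^2 + 4*y + 3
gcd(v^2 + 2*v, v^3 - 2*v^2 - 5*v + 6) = v + 2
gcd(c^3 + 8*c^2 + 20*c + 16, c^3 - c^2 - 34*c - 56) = c^2 + 6*c + 8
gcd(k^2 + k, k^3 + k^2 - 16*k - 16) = k + 1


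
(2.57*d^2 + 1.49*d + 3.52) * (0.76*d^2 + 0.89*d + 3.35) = 1.9532*d^4 + 3.4197*d^3 + 12.6108*d^2 + 8.1243*d + 11.792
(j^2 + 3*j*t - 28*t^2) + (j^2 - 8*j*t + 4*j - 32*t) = 2*j^2 - 5*j*t + 4*j - 28*t^2 - 32*t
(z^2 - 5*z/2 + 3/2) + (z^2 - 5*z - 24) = 2*z^2 - 15*z/2 - 45/2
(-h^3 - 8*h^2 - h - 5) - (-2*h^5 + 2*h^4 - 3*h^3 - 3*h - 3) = 2*h^5 - 2*h^4 + 2*h^3 - 8*h^2 + 2*h - 2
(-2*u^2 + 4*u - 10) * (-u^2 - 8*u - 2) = 2*u^4 + 12*u^3 - 18*u^2 + 72*u + 20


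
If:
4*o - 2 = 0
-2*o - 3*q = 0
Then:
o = 1/2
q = -1/3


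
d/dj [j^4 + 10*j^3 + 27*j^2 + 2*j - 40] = 4*j^3 + 30*j^2 + 54*j + 2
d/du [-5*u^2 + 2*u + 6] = 2 - 10*u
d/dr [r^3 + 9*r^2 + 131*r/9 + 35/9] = 3*r^2 + 18*r + 131/9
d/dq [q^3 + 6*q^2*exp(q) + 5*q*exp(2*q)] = 6*q^2*exp(q) + 3*q^2 + 10*q*exp(2*q) + 12*q*exp(q) + 5*exp(2*q)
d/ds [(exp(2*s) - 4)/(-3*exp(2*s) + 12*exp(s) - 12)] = 4*exp(s)/(3*(exp(2*s) - 4*exp(s) + 4))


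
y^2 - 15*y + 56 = (y - 8)*(y - 7)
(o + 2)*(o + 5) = o^2 + 7*o + 10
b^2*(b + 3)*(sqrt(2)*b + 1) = sqrt(2)*b^4 + b^3 + 3*sqrt(2)*b^3 + 3*b^2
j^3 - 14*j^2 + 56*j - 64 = (j - 8)*(j - 4)*(j - 2)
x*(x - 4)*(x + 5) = x^3 + x^2 - 20*x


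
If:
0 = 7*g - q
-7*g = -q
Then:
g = q/7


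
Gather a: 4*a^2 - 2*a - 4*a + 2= 4*a^2 - 6*a + 2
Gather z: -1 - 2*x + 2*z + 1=-2*x + 2*z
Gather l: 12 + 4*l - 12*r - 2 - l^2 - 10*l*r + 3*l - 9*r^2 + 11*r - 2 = -l^2 + l*(7 - 10*r) - 9*r^2 - r + 8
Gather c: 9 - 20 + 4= -7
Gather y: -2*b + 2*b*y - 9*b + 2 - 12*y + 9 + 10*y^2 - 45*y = -11*b + 10*y^2 + y*(2*b - 57) + 11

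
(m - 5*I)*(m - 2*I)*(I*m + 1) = I*m^3 + 8*m^2 - 17*I*m - 10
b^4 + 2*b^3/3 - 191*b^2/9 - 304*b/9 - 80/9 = (b - 5)*(b + 1/3)*(b + 4/3)*(b + 4)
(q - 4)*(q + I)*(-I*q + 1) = -I*q^3 + 2*q^2 + 4*I*q^2 - 8*q + I*q - 4*I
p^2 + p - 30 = (p - 5)*(p + 6)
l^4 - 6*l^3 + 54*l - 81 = (l - 3)^3*(l + 3)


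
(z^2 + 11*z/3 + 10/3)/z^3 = (3*z^2 + 11*z + 10)/(3*z^3)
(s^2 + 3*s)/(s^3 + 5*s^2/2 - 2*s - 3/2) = 2*s/(2*s^2 - s - 1)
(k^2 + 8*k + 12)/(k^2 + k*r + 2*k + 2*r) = (k + 6)/(k + r)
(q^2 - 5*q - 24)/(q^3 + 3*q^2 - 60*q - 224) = (q + 3)/(q^2 + 11*q + 28)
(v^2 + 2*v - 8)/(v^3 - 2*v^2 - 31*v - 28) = (v - 2)/(v^2 - 6*v - 7)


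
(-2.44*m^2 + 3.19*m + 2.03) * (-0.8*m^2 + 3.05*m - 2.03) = 1.952*m^4 - 9.994*m^3 + 13.0587*m^2 - 0.2842*m - 4.1209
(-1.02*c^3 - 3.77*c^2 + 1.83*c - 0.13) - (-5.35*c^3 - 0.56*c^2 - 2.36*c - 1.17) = 4.33*c^3 - 3.21*c^2 + 4.19*c + 1.04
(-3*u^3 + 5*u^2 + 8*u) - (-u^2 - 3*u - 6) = -3*u^3 + 6*u^2 + 11*u + 6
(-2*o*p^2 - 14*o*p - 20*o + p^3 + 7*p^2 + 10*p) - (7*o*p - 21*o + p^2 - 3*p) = -2*o*p^2 - 21*o*p + o + p^3 + 6*p^2 + 13*p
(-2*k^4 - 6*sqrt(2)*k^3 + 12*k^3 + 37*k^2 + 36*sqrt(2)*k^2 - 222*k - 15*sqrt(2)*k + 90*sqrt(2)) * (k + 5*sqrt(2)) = -2*k^5 - 16*sqrt(2)*k^4 + 12*k^4 - 23*k^3 + 96*sqrt(2)*k^3 + 138*k^2 + 170*sqrt(2)*k^2 - 1020*sqrt(2)*k - 150*k + 900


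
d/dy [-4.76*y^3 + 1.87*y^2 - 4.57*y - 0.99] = -14.28*y^2 + 3.74*y - 4.57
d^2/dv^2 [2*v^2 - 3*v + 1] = 4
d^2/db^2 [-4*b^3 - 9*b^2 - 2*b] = -24*b - 18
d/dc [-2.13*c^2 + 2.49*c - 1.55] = 2.49 - 4.26*c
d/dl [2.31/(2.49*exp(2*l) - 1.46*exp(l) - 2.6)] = (3.3726 - 11.5038*exp(l))*exp(l)/(-2.49*exp(2*l) + 1.46*exp(l) + 2.6)^2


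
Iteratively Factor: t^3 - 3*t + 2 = (t + 2)*(t^2 - 2*t + 1) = (t - 1)*(t + 2)*(t - 1)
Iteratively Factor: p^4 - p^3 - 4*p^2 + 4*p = (p + 2)*(p^3 - 3*p^2 + 2*p) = p*(p + 2)*(p^2 - 3*p + 2) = p*(p - 1)*(p + 2)*(p - 2)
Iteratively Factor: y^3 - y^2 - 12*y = (y + 3)*(y^2 - 4*y) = (y - 4)*(y + 3)*(y)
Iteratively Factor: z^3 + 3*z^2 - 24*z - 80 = (z + 4)*(z^2 - z - 20) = (z + 4)^2*(z - 5)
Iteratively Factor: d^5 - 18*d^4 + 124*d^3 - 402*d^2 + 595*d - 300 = (d - 3)*(d^4 - 15*d^3 + 79*d^2 - 165*d + 100) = (d - 5)*(d - 3)*(d^3 - 10*d^2 + 29*d - 20) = (d - 5)*(d - 3)*(d - 1)*(d^2 - 9*d + 20) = (d - 5)*(d - 4)*(d - 3)*(d - 1)*(d - 5)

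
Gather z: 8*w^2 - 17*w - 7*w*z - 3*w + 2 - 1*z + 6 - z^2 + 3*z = 8*w^2 - 20*w - z^2 + z*(2 - 7*w) + 8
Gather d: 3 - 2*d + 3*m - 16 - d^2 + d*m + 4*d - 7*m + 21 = -d^2 + d*(m + 2) - 4*m + 8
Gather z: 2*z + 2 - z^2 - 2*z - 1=1 - z^2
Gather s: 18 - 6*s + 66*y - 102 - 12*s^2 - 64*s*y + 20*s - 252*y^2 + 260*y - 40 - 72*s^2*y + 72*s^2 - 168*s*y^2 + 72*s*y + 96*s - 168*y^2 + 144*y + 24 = s^2*(60 - 72*y) + s*(-168*y^2 + 8*y + 110) - 420*y^2 + 470*y - 100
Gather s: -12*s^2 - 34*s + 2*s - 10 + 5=-12*s^2 - 32*s - 5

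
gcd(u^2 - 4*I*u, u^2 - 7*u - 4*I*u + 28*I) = u - 4*I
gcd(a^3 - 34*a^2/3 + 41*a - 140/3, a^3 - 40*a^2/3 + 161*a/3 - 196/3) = a^2 - 19*a/3 + 28/3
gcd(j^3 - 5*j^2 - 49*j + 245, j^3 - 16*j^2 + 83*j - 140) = j^2 - 12*j + 35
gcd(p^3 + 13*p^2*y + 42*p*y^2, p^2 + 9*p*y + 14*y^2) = p + 7*y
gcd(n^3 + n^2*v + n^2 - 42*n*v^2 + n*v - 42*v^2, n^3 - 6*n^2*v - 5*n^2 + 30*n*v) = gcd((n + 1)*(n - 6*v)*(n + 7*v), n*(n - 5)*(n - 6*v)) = -n + 6*v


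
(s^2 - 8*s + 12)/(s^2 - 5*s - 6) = (s - 2)/(s + 1)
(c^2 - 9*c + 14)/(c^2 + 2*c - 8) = (c - 7)/(c + 4)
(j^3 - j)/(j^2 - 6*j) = (j^2 - 1)/(j - 6)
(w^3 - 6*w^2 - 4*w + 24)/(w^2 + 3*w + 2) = (w^2 - 8*w + 12)/(w + 1)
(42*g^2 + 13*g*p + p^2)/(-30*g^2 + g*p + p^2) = (7*g + p)/(-5*g + p)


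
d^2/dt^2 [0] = 0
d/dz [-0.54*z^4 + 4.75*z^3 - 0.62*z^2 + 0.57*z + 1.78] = -2.16*z^3 + 14.25*z^2 - 1.24*z + 0.57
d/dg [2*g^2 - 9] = 4*g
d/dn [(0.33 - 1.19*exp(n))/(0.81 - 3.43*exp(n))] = 0.168*exp(n)/(3.43*exp(n) - 0.81)^2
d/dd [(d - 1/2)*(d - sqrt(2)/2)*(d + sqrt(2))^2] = 4*d^3 - 3*d^2/2 + 9*sqrt(2)*d^2/2 - 3*sqrt(2)*d/2 - sqrt(2)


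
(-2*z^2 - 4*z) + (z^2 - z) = -z^2 - 5*z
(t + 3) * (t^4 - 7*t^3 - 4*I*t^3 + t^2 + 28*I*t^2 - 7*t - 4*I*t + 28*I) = t^5 - 4*t^4 - 4*I*t^4 - 20*t^3 + 16*I*t^3 - 4*t^2 + 80*I*t^2 - 21*t + 16*I*t + 84*I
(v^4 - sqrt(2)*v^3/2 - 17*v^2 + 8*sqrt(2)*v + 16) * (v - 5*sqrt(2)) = v^5 - 11*sqrt(2)*v^4/2 - 12*v^3 + 93*sqrt(2)*v^2 - 64*v - 80*sqrt(2)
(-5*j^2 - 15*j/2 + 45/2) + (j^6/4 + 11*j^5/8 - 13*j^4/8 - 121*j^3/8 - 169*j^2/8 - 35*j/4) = j^6/4 + 11*j^5/8 - 13*j^4/8 - 121*j^3/8 - 209*j^2/8 - 65*j/4 + 45/2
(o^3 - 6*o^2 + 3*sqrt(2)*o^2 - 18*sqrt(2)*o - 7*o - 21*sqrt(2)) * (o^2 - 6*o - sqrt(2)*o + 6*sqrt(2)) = o^5 - 12*o^4 + 2*sqrt(2)*o^4 - 24*sqrt(2)*o^3 + 23*o^3 + 58*sqrt(2)*o^2 + 114*o^2 - 174*o + 84*sqrt(2)*o - 252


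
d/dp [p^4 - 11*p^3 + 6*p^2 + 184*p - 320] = 4*p^3 - 33*p^2 + 12*p + 184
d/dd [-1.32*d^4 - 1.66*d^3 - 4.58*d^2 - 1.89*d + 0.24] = -5.28*d^3 - 4.98*d^2 - 9.16*d - 1.89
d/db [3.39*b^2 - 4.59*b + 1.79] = 6.78*b - 4.59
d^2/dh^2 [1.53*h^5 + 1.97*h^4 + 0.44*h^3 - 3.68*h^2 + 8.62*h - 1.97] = 30.6*h^3 + 23.64*h^2 + 2.64*h - 7.36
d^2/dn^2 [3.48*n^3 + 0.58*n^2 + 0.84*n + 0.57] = 20.88*n + 1.16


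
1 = 1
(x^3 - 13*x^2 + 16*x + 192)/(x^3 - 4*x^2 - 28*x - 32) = (x^2 - 5*x - 24)/(x^2 + 4*x + 4)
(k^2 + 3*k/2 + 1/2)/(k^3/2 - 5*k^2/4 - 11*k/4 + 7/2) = 2*(2*k^2 + 3*k + 1)/(2*k^3 - 5*k^2 - 11*k + 14)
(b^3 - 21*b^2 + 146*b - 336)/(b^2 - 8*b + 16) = (b^3 - 21*b^2 + 146*b - 336)/(b^2 - 8*b + 16)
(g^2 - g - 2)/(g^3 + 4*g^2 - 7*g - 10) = 1/(g + 5)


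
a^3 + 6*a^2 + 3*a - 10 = (a - 1)*(a + 2)*(a + 5)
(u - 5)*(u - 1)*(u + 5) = u^3 - u^2 - 25*u + 25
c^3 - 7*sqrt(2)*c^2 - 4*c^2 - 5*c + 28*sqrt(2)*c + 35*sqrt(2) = (c - 5)*(c + 1)*(c - 7*sqrt(2))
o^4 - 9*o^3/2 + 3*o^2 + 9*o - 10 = (o - 5/2)*(o - 2)*(o - sqrt(2))*(o + sqrt(2))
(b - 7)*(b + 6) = b^2 - b - 42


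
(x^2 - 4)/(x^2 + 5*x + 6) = (x - 2)/(x + 3)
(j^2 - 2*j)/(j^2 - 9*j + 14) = j/(j - 7)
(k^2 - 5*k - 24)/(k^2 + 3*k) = (k - 8)/k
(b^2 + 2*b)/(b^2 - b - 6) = b/(b - 3)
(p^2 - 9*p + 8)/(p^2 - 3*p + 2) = (p - 8)/(p - 2)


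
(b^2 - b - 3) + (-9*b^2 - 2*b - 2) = -8*b^2 - 3*b - 5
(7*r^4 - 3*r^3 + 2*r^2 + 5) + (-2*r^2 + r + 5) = 7*r^4 - 3*r^3 + r + 10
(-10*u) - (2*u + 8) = -12*u - 8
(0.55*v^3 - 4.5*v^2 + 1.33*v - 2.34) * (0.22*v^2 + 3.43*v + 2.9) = 0.121*v^5 + 0.8965*v^4 - 13.5474*v^3 - 9.0029*v^2 - 4.1692*v - 6.786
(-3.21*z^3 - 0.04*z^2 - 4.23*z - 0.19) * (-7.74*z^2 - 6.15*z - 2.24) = 24.8454*z^5 + 20.0511*z^4 + 40.1766*z^3 + 27.5747*z^2 + 10.6437*z + 0.4256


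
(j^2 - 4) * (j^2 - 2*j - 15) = j^4 - 2*j^3 - 19*j^2 + 8*j + 60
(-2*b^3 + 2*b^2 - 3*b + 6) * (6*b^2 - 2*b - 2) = -12*b^5 + 16*b^4 - 18*b^3 + 38*b^2 - 6*b - 12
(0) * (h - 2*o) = 0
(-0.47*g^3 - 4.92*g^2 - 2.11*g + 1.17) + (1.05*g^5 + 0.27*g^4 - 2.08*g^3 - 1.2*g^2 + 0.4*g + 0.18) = 1.05*g^5 + 0.27*g^4 - 2.55*g^3 - 6.12*g^2 - 1.71*g + 1.35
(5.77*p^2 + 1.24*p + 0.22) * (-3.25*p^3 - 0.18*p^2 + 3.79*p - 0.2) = -18.7525*p^5 - 5.0686*p^4 + 20.9301*p^3 + 3.506*p^2 + 0.5858*p - 0.044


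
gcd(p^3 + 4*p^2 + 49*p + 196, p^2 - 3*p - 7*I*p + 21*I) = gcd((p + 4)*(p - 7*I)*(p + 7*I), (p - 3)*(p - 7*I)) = p - 7*I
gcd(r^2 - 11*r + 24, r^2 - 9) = r - 3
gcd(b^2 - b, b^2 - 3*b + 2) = b - 1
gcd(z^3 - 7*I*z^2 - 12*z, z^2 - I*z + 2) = 1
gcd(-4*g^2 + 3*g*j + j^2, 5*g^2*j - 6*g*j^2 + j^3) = g - j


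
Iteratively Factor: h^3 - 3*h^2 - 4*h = (h + 1)*(h^2 - 4*h) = (h - 4)*(h + 1)*(h)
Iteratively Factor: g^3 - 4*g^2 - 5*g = (g - 5)*(g^2 + g) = g*(g - 5)*(g + 1)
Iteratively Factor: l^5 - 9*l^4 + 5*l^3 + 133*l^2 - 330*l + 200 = (l + 4)*(l^4 - 13*l^3 + 57*l^2 - 95*l + 50) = (l - 5)*(l + 4)*(l^3 - 8*l^2 + 17*l - 10) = (l - 5)*(l - 1)*(l + 4)*(l^2 - 7*l + 10) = (l - 5)^2*(l - 1)*(l + 4)*(l - 2)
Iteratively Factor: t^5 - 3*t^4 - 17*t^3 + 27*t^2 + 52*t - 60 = (t - 1)*(t^4 - 2*t^3 - 19*t^2 + 8*t + 60) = (t - 2)*(t - 1)*(t^3 - 19*t - 30) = (t - 2)*(t - 1)*(t + 2)*(t^2 - 2*t - 15) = (t - 2)*(t - 1)*(t + 2)*(t + 3)*(t - 5)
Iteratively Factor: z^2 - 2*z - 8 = (z + 2)*(z - 4)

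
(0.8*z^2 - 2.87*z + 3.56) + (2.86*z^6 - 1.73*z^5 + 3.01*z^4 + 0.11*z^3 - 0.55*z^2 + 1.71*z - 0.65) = 2.86*z^6 - 1.73*z^5 + 3.01*z^4 + 0.11*z^3 + 0.25*z^2 - 1.16*z + 2.91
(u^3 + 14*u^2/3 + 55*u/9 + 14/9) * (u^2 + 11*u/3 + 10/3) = u^5 + 25*u^4/3 + 239*u^3/9 + 1067*u^2/27 + 704*u/27 + 140/27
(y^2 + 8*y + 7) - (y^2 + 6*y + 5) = 2*y + 2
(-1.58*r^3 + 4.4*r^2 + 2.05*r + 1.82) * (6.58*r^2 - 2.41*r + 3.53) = -10.3964*r^5 + 32.7598*r^4 - 2.6924*r^3 + 22.5671*r^2 + 2.8503*r + 6.4246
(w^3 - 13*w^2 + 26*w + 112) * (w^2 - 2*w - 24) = w^5 - 15*w^4 + 28*w^3 + 372*w^2 - 848*w - 2688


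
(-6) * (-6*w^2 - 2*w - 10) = 36*w^2 + 12*w + 60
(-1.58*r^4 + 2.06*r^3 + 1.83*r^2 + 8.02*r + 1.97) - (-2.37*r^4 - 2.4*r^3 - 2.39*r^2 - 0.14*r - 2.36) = 0.79*r^4 + 4.46*r^3 + 4.22*r^2 + 8.16*r + 4.33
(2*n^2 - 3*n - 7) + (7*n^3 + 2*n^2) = 7*n^3 + 4*n^2 - 3*n - 7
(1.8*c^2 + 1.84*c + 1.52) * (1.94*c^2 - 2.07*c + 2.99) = 3.492*c^4 - 0.1564*c^3 + 4.522*c^2 + 2.3552*c + 4.5448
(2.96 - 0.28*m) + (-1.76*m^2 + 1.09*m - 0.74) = -1.76*m^2 + 0.81*m + 2.22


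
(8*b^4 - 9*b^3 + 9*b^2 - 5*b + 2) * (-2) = -16*b^4 + 18*b^3 - 18*b^2 + 10*b - 4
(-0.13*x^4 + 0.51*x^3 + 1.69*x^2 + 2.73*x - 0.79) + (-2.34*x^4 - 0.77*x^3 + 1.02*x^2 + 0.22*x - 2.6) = -2.47*x^4 - 0.26*x^3 + 2.71*x^2 + 2.95*x - 3.39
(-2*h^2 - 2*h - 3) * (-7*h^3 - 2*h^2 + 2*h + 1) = 14*h^5 + 18*h^4 + 21*h^3 - 8*h - 3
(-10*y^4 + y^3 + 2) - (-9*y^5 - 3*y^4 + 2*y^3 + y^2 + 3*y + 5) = 9*y^5 - 7*y^4 - y^3 - y^2 - 3*y - 3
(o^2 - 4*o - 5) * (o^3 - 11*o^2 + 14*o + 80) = o^5 - 15*o^4 + 53*o^3 + 79*o^2 - 390*o - 400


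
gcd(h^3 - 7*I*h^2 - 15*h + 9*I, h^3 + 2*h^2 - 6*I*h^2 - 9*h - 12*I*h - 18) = h^2 - 6*I*h - 9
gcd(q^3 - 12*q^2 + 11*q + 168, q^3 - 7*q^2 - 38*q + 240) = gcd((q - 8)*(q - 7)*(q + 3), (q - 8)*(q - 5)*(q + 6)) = q - 8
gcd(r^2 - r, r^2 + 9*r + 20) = 1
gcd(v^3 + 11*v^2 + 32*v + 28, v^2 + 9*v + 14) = v^2 + 9*v + 14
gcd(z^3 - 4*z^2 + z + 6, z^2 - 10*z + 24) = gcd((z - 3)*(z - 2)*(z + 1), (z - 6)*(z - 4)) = 1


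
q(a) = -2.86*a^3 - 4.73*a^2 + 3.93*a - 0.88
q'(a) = -8.58*a^2 - 9.46*a + 3.93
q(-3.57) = 54.93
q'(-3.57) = -71.65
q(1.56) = -17.12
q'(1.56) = -31.71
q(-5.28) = 267.49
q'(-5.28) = -185.32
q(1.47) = -14.41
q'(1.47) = -28.52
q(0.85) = -2.71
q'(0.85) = -10.31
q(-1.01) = -6.73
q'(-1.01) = 4.73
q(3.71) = -197.45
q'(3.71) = -149.26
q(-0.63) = -4.52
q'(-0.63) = 6.48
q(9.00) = -2433.58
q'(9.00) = -776.19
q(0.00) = -0.88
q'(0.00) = 3.93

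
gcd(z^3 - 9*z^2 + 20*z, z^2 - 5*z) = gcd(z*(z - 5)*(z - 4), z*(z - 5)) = z^2 - 5*z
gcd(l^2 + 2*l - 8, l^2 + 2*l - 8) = l^2 + 2*l - 8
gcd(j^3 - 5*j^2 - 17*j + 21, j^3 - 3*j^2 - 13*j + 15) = j^2 + 2*j - 3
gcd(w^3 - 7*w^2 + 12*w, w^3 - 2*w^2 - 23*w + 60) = w^2 - 7*w + 12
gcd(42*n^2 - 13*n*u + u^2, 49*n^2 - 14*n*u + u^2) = -7*n + u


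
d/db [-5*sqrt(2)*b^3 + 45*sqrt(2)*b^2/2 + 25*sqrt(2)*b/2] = sqrt(2)*(-15*b^2 + 45*b + 25/2)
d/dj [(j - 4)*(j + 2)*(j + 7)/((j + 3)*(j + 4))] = (j^4 + 14*j^3 + 93*j^2 + 232*j + 128)/(j^4 + 14*j^3 + 73*j^2 + 168*j + 144)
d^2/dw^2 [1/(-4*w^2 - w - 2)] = 2*(16*w^2 + 4*w - (8*w + 1)^2 + 8)/(4*w^2 + w + 2)^3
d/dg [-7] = 0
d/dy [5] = 0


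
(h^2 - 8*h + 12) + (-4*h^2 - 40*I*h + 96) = -3*h^2 - 8*h - 40*I*h + 108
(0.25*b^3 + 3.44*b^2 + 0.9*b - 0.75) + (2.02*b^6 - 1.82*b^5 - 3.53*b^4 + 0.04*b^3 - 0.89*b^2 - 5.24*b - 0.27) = 2.02*b^6 - 1.82*b^5 - 3.53*b^4 + 0.29*b^3 + 2.55*b^2 - 4.34*b - 1.02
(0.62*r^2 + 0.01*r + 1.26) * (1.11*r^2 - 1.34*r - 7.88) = 0.6882*r^4 - 0.8197*r^3 - 3.5004*r^2 - 1.7672*r - 9.9288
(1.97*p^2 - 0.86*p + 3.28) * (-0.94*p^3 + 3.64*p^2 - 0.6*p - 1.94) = -1.8518*p^5 + 7.9792*p^4 - 7.3956*p^3 + 8.6334*p^2 - 0.2996*p - 6.3632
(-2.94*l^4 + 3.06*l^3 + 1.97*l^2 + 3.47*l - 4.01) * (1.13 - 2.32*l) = 6.8208*l^5 - 10.4214*l^4 - 1.1126*l^3 - 5.8243*l^2 + 13.2243*l - 4.5313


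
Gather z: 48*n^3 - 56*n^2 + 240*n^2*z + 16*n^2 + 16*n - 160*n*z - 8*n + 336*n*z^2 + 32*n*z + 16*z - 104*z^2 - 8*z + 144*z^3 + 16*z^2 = 48*n^3 - 40*n^2 + 8*n + 144*z^3 + z^2*(336*n - 88) + z*(240*n^2 - 128*n + 8)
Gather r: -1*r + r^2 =r^2 - r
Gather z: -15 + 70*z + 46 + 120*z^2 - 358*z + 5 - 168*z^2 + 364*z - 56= -48*z^2 + 76*z - 20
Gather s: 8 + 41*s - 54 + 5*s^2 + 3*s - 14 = 5*s^2 + 44*s - 60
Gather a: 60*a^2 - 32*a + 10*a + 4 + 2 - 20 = 60*a^2 - 22*a - 14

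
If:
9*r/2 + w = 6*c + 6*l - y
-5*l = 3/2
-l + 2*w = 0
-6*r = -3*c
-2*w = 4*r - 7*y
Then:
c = 45/97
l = -3/10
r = 45/194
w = -3/20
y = 87/970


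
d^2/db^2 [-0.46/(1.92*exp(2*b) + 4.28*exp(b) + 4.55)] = ((3.5328*exp(b) + 1.9688)*(1.92*exp(2*b) + 4.28*exp(b) + 4.55) - 0.46*(3.84*exp(b) + 4.28)*(7.68*exp(b) + 8.56)*exp(b))*exp(b)/(1.92*exp(2*b) + 4.28*exp(b) + 4.55)^3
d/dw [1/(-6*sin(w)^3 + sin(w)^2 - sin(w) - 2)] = (18*sin(w)^2 - 2*sin(w) + 1)*cos(w)/(6*sin(w)^3 - sin(w)^2 + sin(w) + 2)^2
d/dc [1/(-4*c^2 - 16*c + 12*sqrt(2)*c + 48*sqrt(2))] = (2*c - 3*sqrt(2) + 4)/(4*(c^2 - 3*sqrt(2)*c + 4*c - 12*sqrt(2))^2)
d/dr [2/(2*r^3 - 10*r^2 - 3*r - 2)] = 2*(-6*r^2 + 20*r + 3)/(-2*r^3 + 10*r^2 + 3*r + 2)^2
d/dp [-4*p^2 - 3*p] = -8*p - 3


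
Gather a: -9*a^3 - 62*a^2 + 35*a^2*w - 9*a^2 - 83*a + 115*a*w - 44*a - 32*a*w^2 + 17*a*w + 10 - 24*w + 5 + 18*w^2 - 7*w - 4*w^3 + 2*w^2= -9*a^3 + a^2*(35*w - 71) + a*(-32*w^2 + 132*w - 127) - 4*w^3 + 20*w^2 - 31*w + 15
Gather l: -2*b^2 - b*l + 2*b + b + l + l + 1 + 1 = -2*b^2 + 3*b + l*(2 - b) + 2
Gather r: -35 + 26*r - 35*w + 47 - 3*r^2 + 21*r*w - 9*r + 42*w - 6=-3*r^2 + r*(21*w + 17) + 7*w + 6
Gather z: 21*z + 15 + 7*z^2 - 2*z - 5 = 7*z^2 + 19*z + 10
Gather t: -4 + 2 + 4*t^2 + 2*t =4*t^2 + 2*t - 2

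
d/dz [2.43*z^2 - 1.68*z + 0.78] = 4.86*z - 1.68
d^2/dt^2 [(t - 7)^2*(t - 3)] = 6*t - 34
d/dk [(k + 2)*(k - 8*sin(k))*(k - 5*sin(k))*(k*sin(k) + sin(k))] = -(k + 1)*(k + 2)*(k - 8*sin(k))*(5*cos(k) - 1)*sin(k) - (k + 1)*(k + 2)*(k - 5*sin(k))*(8*cos(k) - 1)*sin(k) + (k + 1)*(k - 8*sin(k))*(k - 5*sin(k))*sin(k) + (k + 2)*(k - 8*sin(k))*(k - 5*sin(k))*(k*cos(k) + sqrt(2)*sin(k + pi/4))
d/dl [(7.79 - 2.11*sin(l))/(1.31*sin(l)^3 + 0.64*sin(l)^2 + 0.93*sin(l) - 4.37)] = (5.5282*sin(l)^3 - 29.2643*sin(l)^2 - 9.9712*sin(l) + 1.976)*cos(l)/(1.7161*sin(l)^6 + 1.6768*sin(l)^5 + 2.8462*sin(l)^4 - 10.259*sin(l)^3 - 4.7287*sin(l)^2 - 8.1282*sin(l) + 19.0969)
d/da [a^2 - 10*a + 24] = 2*a - 10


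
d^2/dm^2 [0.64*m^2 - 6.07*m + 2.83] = 1.28000000000000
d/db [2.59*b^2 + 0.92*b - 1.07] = 5.18*b + 0.92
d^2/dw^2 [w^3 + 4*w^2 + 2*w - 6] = 6*w + 8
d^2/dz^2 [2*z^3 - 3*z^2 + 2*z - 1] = 12*z - 6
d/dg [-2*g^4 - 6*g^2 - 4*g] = -8*g^3 - 12*g - 4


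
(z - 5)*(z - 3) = z^2 - 8*z + 15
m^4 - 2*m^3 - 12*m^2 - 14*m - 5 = (m - 5)*(m + 1)^3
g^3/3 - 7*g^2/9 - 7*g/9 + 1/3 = (g/3 + 1/3)*(g - 3)*(g - 1/3)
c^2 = c^2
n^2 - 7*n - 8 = (n - 8)*(n + 1)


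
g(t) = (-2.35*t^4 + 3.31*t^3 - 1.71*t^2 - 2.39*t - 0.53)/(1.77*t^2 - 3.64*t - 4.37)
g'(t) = (3.64 - 3.54*t)*(-2.35*t^4 + 3.31*t^3 - 1.71*t^2 - 2.39*t - 0.53)/(1.77*t^2 - 3.64*t - 4.37)^2 + (-9.4*t^3 + 9.93*t^2 - 3.42*t - 2.39)/(1.77*t^2 - 3.64*t - 4.37)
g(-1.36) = -4.36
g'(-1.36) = 1.92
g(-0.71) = 1.65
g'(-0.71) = -20.80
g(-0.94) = -7.11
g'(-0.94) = -52.23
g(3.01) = -177.26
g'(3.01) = 1499.33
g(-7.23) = -67.66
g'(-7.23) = 18.49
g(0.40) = 0.29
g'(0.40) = 0.38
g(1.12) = 0.71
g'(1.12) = 1.16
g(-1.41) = -4.47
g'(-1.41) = 2.33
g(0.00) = 0.12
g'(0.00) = 0.45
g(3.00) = -193.86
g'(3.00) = 1837.59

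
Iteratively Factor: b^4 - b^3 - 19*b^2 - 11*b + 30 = (b - 1)*(b^3 - 19*b - 30) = (b - 1)*(b + 3)*(b^2 - 3*b - 10) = (b - 5)*(b - 1)*(b + 3)*(b + 2)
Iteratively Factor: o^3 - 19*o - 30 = (o + 3)*(o^2 - 3*o - 10) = (o + 2)*(o + 3)*(o - 5)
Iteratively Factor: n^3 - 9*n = (n + 3)*(n^2 - 3*n) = (n - 3)*(n + 3)*(n)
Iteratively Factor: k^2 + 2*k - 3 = (k - 1)*(k + 3)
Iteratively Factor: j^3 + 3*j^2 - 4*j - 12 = (j + 2)*(j^2 + j - 6) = (j - 2)*(j + 2)*(j + 3)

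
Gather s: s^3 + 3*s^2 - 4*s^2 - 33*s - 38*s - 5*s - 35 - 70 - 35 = s^3 - s^2 - 76*s - 140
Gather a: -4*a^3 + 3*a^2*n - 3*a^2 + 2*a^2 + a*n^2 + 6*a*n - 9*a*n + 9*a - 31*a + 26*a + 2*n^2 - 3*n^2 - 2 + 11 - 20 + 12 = -4*a^3 + a^2*(3*n - 1) + a*(n^2 - 3*n + 4) - n^2 + 1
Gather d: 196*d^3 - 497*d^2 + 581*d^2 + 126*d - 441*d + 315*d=196*d^3 + 84*d^2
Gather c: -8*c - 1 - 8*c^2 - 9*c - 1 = -8*c^2 - 17*c - 2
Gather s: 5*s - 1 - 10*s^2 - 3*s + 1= -10*s^2 + 2*s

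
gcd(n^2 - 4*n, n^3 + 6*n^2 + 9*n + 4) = 1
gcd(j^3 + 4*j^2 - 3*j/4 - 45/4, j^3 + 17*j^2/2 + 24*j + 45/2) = j^2 + 11*j/2 + 15/2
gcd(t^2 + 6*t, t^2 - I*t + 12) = 1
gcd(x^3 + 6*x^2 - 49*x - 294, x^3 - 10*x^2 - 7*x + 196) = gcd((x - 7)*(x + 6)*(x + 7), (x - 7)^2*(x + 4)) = x - 7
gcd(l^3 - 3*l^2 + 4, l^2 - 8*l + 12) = l - 2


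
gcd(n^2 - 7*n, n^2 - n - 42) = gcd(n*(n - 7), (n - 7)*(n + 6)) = n - 7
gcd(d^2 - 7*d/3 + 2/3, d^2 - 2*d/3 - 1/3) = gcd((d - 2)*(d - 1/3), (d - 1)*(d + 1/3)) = 1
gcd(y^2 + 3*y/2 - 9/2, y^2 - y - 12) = y + 3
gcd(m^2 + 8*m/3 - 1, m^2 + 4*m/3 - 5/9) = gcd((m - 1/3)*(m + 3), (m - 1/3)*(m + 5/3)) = m - 1/3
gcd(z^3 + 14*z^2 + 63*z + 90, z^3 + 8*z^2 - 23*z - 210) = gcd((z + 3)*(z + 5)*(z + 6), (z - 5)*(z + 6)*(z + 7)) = z + 6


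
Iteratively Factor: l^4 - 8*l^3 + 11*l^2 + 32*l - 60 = (l - 3)*(l^3 - 5*l^2 - 4*l + 20) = (l - 3)*(l - 2)*(l^2 - 3*l - 10) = (l - 5)*(l - 3)*(l - 2)*(l + 2)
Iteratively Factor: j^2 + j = (j)*(j + 1)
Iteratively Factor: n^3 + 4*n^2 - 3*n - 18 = (n + 3)*(n^2 + n - 6) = (n + 3)^2*(n - 2)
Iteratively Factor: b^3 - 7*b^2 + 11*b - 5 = (b - 1)*(b^2 - 6*b + 5) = (b - 1)^2*(b - 5)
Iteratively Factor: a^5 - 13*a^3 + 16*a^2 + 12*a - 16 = (a - 2)*(a^4 + 2*a^3 - 9*a^2 - 2*a + 8) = (a - 2)*(a + 1)*(a^3 + a^2 - 10*a + 8) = (a - 2)*(a - 1)*(a + 1)*(a^2 + 2*a - 8) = (a - 2)^2*(a - 1)*(a + 1)*(a + 4)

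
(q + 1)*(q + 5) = q^2 + 6*q + 5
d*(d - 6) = d^2 - 6*d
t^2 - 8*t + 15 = (t - 5)*(t - 3)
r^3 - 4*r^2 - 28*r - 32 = (r - 8)*(r + 2)^2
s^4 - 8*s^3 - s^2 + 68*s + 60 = (s - 6)*(s - 5)*(s + 1)*(s + 2)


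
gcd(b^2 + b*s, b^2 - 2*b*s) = b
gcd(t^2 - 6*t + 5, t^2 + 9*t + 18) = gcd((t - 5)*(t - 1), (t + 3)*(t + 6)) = 1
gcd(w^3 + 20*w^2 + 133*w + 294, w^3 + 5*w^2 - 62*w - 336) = w^2 + 13*w + 42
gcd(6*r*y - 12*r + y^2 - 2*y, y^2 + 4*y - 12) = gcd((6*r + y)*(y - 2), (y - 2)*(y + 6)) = y - 2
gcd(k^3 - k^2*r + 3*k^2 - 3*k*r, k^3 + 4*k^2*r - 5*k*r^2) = -k^2 + k*r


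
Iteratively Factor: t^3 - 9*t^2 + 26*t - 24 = (t - 3)*(t^2 - 6*t + 8) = (t - 3)*(t - 2)*(t - 4)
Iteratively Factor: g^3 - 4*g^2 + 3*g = (g)*(g^2 - 4*g + 3) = g*(g - 3)*(g - 1)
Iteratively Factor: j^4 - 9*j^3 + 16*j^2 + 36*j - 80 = (j - 5)*(j^3 - 4*j^2 - 4*j + 16) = (j - 5)*(j - 2)*(j^2 - 2*j - 8) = (j - 5)*(j - 2)*(j + 2)*(j - 4)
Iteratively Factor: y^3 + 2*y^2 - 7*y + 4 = (y - 1)*(y^2 + 3*y - 4) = (y - 1)^2*(y + 4)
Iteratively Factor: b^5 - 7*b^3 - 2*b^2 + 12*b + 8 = (b - 2)*(b^4 + 2*b^3 - 3*b^2 - 8*b - 4) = (b - 2)*(b + 1)*(b^3 + b^2 - 4*b - 4) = (b - 2)*(b + 1)*(b + 2)*(b^2 - b - 2) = (b - 2)*(b + 1)^2*(b + 2)*(b - 2)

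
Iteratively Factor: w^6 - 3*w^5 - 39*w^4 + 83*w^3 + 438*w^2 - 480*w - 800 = (w + 4)*(w^5 - 7*w^4 - 11*w^3 + 127*w^2 - 70*w - 200) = (w - 5)*(w + 4)*(w^4 - 2*w^3 - 21*w^2 + 22*w + 40) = (w - 5)^2*(w + 4)*(w^3 + 3*w^2 - 6*w - 8) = (w - 5)^2*(w + 1)*(w + 4)*(w^2 + 2*w - 8) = (w - 5)^2*(w - 2)*(w + 1)*(w + 4)*(w + 4)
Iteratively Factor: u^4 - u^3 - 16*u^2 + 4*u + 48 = (u - 4)*(u^3 + 3*u^2 - 4*u - 12) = (u - 4)*(u - 2)*(u^2 + 5*u + 6) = (u - 4)*(u - 2)*(u + 3)*(u + 2)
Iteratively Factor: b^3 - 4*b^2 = (b)*(b^2 - 4*b) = b*(b - 4)*(b)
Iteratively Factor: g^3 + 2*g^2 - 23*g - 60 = (g + 3)*(g^2 - g - 20) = (g + 3)*(g + 4)*(g - 5)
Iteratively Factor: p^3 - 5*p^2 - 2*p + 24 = (p - 3)*(p^2 - 2*p - 8) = (p - 3)*(p + 2)*(p - 4)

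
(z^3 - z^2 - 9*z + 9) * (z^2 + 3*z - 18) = z^5 + 2*z^4 - 30*z^3 + 189*z - 162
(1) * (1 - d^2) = 1 - d^2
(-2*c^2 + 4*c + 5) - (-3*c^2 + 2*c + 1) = c^2 + 2*c + 4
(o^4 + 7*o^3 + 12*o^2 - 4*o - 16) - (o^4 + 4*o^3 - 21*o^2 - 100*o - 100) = 3*o^3 + 33*o^2 + 96*o + 84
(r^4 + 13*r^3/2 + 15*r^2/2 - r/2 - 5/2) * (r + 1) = r^5 + 15*r^4/2 + 14*r^3 + 7*r^2 - 3*r - 5/2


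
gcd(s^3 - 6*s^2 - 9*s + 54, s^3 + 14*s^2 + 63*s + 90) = s + 3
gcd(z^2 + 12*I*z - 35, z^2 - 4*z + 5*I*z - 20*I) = z + 5*I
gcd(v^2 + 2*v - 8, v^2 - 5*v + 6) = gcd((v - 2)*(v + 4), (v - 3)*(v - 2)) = v - 2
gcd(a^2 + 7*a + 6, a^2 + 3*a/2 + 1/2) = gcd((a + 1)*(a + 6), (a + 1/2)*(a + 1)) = a + 1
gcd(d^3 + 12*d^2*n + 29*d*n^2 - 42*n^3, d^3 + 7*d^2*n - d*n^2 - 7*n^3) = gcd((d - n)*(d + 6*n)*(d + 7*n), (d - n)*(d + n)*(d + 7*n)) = d^2 + 6*d*n - 7*n^2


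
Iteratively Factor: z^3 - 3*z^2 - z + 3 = (z + 1)*(z^2 - 4*z + 3) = (z - 1)*(z + 1)*(z - 3)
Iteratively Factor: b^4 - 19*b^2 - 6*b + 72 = (b + 3)*(b^3 - 3*b^2 - 10*b + 24) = (b + 3)^2*(b^2 - 6*b + 8) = (b - 4)*(b + 3)^2*(b - 2)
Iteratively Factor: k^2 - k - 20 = (k - 5)*(k + 4)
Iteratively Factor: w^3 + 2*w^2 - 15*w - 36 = (w + 3)*(w^2 - w - 12) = (w - 4)*(w + 3)*(w + 3)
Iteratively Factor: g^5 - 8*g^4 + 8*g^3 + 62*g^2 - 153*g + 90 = (g - 3)*(g^4 - 5*g^3 - 7*g^2 + 41*g - 30) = (g - 3)*(g + 3)*(g^3 - 8*g^2 + 17*g - 10) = (g - 3)*(g - 1)*(g + 3)*(g^2 - 7*g + 10) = (g - 5)*(g - 3)*(g - 1)*(g + 3)*(g - 2)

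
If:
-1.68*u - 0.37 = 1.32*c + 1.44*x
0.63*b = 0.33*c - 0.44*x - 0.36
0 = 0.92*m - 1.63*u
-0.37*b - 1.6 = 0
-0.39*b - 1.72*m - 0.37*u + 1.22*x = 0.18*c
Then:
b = -4.32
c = -4.40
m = 2.60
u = 1.46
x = 2.07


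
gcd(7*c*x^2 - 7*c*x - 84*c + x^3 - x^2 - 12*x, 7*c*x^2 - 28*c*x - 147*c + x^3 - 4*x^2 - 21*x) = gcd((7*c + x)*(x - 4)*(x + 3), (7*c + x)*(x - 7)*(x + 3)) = 7*c*x + 21*c + x^2 + 3*x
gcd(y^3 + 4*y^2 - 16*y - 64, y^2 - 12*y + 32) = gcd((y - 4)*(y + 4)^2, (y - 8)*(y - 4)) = y - 4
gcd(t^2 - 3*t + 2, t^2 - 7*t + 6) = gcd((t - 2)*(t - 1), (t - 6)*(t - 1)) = t - 1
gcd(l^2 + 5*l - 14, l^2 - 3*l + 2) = l - 2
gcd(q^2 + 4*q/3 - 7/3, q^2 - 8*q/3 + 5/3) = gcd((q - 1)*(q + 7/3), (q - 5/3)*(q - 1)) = q - 1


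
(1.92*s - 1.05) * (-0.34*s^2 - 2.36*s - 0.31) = -0.6528*s^3 - 4.1742*s^2 + 1.8828*s + 0.3255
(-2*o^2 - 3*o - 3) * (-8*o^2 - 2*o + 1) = 16*o^4 + 28*o^3 + 28*o^2 + 3*o - 3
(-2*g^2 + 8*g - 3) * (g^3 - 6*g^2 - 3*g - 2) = -2*g^5 + 20*g^4 - 45*g^3 - 2*g^2 - 7*g + 6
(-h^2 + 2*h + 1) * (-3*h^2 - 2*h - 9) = 3*h^4 - 4*h^3 + 2*h^2 - 20*h - 9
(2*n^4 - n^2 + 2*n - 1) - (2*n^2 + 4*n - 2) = 2*n^4 - 3*n^2 - 2*n + 1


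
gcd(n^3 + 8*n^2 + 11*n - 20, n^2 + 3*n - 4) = n^2 + 3*n - 4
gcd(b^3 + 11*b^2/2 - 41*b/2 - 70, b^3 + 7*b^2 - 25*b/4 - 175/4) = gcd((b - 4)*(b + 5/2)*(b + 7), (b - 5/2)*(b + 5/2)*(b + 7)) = b^2 + 19*b/2 + 35/2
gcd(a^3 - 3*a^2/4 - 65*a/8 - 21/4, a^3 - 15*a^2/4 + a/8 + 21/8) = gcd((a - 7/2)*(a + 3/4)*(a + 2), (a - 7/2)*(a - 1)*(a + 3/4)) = a^2 - 11*a/4 - 21/8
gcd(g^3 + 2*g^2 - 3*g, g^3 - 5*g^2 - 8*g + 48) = g + 3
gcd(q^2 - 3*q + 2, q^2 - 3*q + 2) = q^2 - 3*q + 2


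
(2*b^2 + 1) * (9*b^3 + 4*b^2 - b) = 18*b^5 + 8*b^4 + 7*b^3 + 4*b^2 - b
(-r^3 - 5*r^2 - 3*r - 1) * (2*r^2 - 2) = -2*r^5 - 10*r^4 - 4*r^3 + 8*r^2 + 6*r + 2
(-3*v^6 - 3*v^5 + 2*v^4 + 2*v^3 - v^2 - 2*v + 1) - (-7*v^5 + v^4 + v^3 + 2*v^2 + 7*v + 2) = -3*v^6 + 4*v^5 + v^4 + v^3 - 3*v^2 - 9*v - 1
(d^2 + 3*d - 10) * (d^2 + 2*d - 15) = d^4 + 5*d^3 - 19*d^2 - 65*d + 150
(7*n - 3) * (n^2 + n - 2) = 7*n^3 + 4*n^2 - 17*n + 6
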